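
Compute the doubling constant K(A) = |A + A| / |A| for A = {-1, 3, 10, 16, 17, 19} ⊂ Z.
K = |A + A| / |A| = 20/6 = 10/3

Enumerate A + A = {a + b : a, b ∈ A}. With |A| = 6, there are |A|^2 = 36 ordered sum pairs; collecting distinct values, A + A = {-2, 2, 6, 9, 13, 15, 16, 18, 19, 20, 22, 26, 27, 29, 32, 33, 34, 35, 36, 38}, so |A + A| = 20. Thus K = 20/6 = 10/3. For comparison, the minimum possible |A + A| over all 6-element sets is 2·6 − 1 = 11 (so min K = 11/6), attained only by arithmetic progressions.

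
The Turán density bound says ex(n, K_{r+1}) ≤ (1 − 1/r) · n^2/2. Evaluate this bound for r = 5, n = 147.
Turán density bound = (4/5) · 147^2/2 = 43218/5 ≈ 8643.6

Turán's theorem: ex(n, K_{r+1}) is achieved by the complete r-partite Turán graph T(n, r) with parts as balanced as possible, and is at most (1 − 1/r) · n^2/2. For r = 5, n = 147: the density bound is (4/5) · 21609/2 = 43218/5 ≈ 8643.6. The integer-valued extremum is e(T(147, 5)) = 8643, which is strictly less than the density bound 43218/5 since 5 ∤ 147 (the parts of T(147, 5) cannot all be equal).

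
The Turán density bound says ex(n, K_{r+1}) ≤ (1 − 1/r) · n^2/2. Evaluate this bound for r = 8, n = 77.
Turán density bound = (7/8) · 77^2/2 = 41503/16 ≈ 2593.9375

Turán's theorem: ex(n, K_{r+1}) is achieved by the complete r-partite Turán graph T(n, r) with parts as balanced as possible, and is at most (1 − 1/r) · n^2/2. For r = 8, n = 77: the density bound is (7/8) · 5929/2 = 41503/16 ≈ 2593.9375. The integer-valued extremum is e(T(77, 8)) = 2593, which is strictly less than the density bound 41503/16 since 8 ∤ 77 (the parts of T(77, 8) cannot all be equal).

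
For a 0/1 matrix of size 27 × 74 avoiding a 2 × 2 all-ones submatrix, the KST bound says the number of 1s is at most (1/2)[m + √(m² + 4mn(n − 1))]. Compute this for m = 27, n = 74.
z(27, 74; 2, 2) ≤ (1/2)[27 + √(27² + 4·27·74·73)] = (1/2)[27 + √584145] = 395.6469

Kővári–Sós–Turán: let r_1, ..., r_27 be the row sums and z = Σ r_i the total number of 1s. Each pair of columns can share at most one row with both entries 1 (else a 2×2 all-ones block appears), so Σ_i C(r_i, 2) ≤ C(74, 2) = 2701. By convexity Σ_i C(r_i, 2) ≥ 27·C(z/27, 2) = z(z − 27)/(2·27), giving z² − 27z − 27·74·73 ≤ 0 and hence z ≤ (1/2)[27 + √(729 + 4·145854)] = (1/2)[27 + √584145] ≈ (1/2)(27 + 764.2938) = 395.6469.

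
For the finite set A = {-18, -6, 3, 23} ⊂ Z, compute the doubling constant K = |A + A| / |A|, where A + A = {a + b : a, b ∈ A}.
K = |A + A| / |A| = 10/4 = 5/2

Enumerate A + A = {a + b : a, b ∈ A}. With |A| = 4, there are |A|^2 = 16 ordered sum pairs; collecting distinct values, A + A = {-36, -24, -15, -12, -3, 5, 6, 17, 26, 46}, so |A + A| = 10. Thus K = 10/4 = 5/2. For comparison, the minimum possible |A + A| over all 4-element sets is 2·4 − 1 = 7 (so min K = 7/4), attained only by arithmetic progressions.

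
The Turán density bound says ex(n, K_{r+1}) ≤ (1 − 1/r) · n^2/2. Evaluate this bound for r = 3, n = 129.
Turán density bound = (2/3) · 129^2/2 = 5547

Turán's theorem: ex(n, K_{r+1}) is achieved by the complete r-partite Turán graph T(n, r) with parts as balanced as possible, and is at most (1 − 1/r) · n^2/2. For r = 3, n = 129: the density bound is (2/3) · 16641/2 = 5547. Since 3 ∣ 129, the Turán graph T(129, 3) has parts of equal size 43, and its edge count e(T(129, 3)) = 5547 attains the density bound exactly.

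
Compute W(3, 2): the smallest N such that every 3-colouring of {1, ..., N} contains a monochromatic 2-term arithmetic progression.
W(3, 2) = 3 + 1 = 4

A 2-term AP is any pair of integers, so a monochromatic 2-AP exists iff some colour is used at least twice. With 3 colours, the colouring i ↦ i on {1, ..., 3} uses each colour once, avoiding any monochromatic pair, so W(3, 2) > 3. For {1, ..., 4}, pigeonhole forces two integers of the same colour, which form a monochromatic 2-AP. Hence W(3, 2) = 4.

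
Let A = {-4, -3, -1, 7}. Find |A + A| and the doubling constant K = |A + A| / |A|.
K = |A + A| / |A| = 10/4 = 5/2

Enumerate A + A = {a + b : a, b ∈ A}. With |A| = 4, there are |A|^2 = 16 ordered sum pairs; collecting distinct values, A + A = {-8, -7, -6, -5, -4, -2, 3, 4, 6, 14}, so |A + A| = 10. Thus K = 10/4 = 5/2. For comparison, the minimum possible |A + A| over all 4-element sets is 2·4 − 1 = 7 (so min K = 7/4), attained only by arithmetic progressions.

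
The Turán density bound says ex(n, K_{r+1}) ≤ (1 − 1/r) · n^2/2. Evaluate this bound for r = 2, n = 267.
Turán density bound = (1/2) · 267^2/2 = 71289/4 ≈ 17822.25

Turán's theorem: ex(n, K_{r+1}) is achieved by the complete r-partite Turán graph T(n, r) with parts as balanced as possible, and is at most (1 − 1/r) · n^2/2. For r = 2, n = 267: the density bound is (1/2) · 71289/2 = 71289/4 ≈ 17822.25. The integer-valued extremum is e(T(267, 2)) = 17822, which is strictly less than the density bound 71289/4 since 2 ∤ 267 (the parts of T(267, 2) cannot all be equal).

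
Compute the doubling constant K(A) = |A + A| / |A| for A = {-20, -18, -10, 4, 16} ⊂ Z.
K = |A + A| / |A| = 15/5 = 3

Enumerate A + A = {a + b : a, b ∈ A}. With |A| = 5, there are |A|^2 = 25 ordered sum pairs; collecting distinct values, A + A = {-40, -38, -36, -30, -28, -20, -16, -14, -6, -4, -2, 6, 8, 20, 32}, so |A + A| = 15. Thus K = 15/5 = 3. For comparison, the minimum possible |A + A| over all 5-element sets is 2·5 − 1 = 9 (so min K = 9/5), attained only by arithmetic progressions.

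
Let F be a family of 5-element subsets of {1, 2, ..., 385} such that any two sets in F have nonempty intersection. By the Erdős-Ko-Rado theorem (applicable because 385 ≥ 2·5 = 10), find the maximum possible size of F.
max |F| = C(384, 4) = 891881376

The Erdős-Ko-Rado theorem states: for n ≥ 2k, an intersecting family of k-subsets of an n-element set has size at most C(n − 1, k − 1), with equality for 'star' families {A ⊆ [n] : |A| = k, i ∈ A} (fix an element i). For n = 385, k = 5: C(384, 4) = 891881376.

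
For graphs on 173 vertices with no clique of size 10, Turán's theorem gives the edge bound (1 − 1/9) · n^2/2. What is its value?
Turán density bound = (8/9) · 173^2/2 = 119716/9 ≈ 13301.7778

Turán's theorem: ex(n, K_{r+1}) is achieved by the complete r-partite Turán graph T(n, r) with parts as balanced as possible, and is at most (1 − 1/r) · n^2/2. For r = 9, n = 173: the density bound is (8/9) · 29929/2 = 119716/9 ≈ 13301.7778. The integer-valued extremum is e(T(173, 9)) = 13301, which is strictly less than the density bound 119716/9 since 9 ∤ 173 (the parts of T(173, 9) cannot all be equal).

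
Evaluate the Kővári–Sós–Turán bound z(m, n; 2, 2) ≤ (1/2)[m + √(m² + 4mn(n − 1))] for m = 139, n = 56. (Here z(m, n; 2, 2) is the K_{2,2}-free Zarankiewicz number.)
z(139, 56; 2, 2) ≤ (1/2)[139 + √(139² + 4·139·56·55)] = (1/2)[139 + √1731801] = 727.4896

Kővári–Sós–Turán: let r_1, ..., r_139 be the row sums and z = Σ r_i the total number of 1s. Each pair of columns can share at most one row with both entries 1 (else a 2×2 all-ones block appears), so Σ_i C(r_i, 2) ≤ C(56, 2) = 1540. By convexity Σ_i C(r_i, 2) ≥ 139·C(z/139, 2) = z(z − 139)/(2·139), giving z² − 139z − 139·56·55 ≤ 0 and hence z ≤ (1/2)[139 + √(19321 + 4·428120)] = (1/2)[139 + √1731801] ≈ (1/2)(139 + 1315.9791) = 727.4896.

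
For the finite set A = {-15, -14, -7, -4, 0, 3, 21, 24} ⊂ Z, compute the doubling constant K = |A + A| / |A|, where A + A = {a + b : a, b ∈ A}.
K = |A + A| / |A| = 30/8 = 15/4

Enumerate A + A = {a + b : a, b ∈ A}. With |A| = 8, there are |A|^2 = 64 ordered sum pairs; collecting distinct values, A + A = {-30, -29, -28, -22, -21, -19, -18, -15, -14, -12, -11, -8, -7, -4, -1, 0, 3, 6, 7, 9, 10, 14, 17, 20, 21, 24, 27, 42, 45, 48}, so |A + A| = 30. Thus K = 30/8 = 15/4. For comparison, the minimum possible |A + A| over all 8-element sets is 2·8 − 1 = 15 (so min K = 15/8), attained only by arithmetic progressions.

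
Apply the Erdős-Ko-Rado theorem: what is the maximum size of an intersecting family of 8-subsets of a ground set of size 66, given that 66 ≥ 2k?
max |F| = C(65, 7) = 696190560

Erdős-Ko-Rado (1961): when n ≥ 2k, max |F| = C(n−1, k−1). The bound is attained by the star {A : i ∈ A} for any fixed i ∈ [n]. Here C(66−1, 8−1) = C(65, 7) = 696190560.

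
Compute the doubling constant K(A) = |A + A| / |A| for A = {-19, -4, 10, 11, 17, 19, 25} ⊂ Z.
K = |A + A| / |A| = 24/7

Enumerate A + A = {a + b : a, b ∈ A}. With |A| = 7, there are |A|^2 = 49 ordered sum pairs; collecting distinct values, A + A = {-38, -23, -9, -8, -2, 0, 6, 7, 13, 15, 20, 21, 22, 27, 28, 29, 30, 34, 35, 36, 38, 42, 44, 50}, so |A + A| = 24. Thus K = 24/7. For comparison, the minimum possible |A + A| over all 7-element sets is 2·7 − 1 = 13 (so min K = 13/7), attained only by arithmetic progressions.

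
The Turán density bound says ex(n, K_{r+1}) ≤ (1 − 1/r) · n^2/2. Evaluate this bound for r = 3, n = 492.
Turán density bound = (2/3) · 492^2/2 = 80688

Turán's theorem: ex(n, K_{r+1}) is achieved by the complete r-partite Turán graph T(n, r) with parts as balanced as possible, and is at most (1 − 1/r) · n^2/2. For r = 3, n = 492: the density bound is (2/3) · 242064/2 = 80688. Since 3 ∣ 492, the Turán graph T(492, 3) has parts of equal size 164, and its edge count e(T(492, 3)) = 80688 attains the density bound exactly.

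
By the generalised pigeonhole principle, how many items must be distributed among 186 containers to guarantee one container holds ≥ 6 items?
n = (6 − 1)·186 + 1 = 931

By the generalised pigeonhole principle, to guarantee some box contains ≥ r objects we need more than (r − 1) · k objects total. Threshold: n = (r − 1) · k + 1. With r = 6 and k = 186: n = 5 · 186 + 1 = 930 + 1 = 931. For n = 930 = 5 · 186, we can put exactly 5 objects in every box, avoiding 6 in any single one — so 931 is tight.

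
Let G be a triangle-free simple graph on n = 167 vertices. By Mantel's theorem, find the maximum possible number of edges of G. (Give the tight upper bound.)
ex(167, K_3) = ⌊167^2/4⌋ = 6972

Mantel (1907): a triangle-free graph on n vertices has at most ⌊n^2/4⌋ edges, with equality for the complete bipartite graph K_{⌊n/2⌋, ⌈n/2⌉}. For n = 167: ⌊167^2/4⌋ = ⌊27889/4⌋ = 6972. The extremal graph is K_{83, 84}, which has 83·84 = 6972 edges.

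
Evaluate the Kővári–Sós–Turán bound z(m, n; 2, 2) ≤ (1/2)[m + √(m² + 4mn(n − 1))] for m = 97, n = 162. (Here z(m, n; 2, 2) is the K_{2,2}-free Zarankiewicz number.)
z(97, 162; 2, 2) ≤ (1/2)[97 + √(97² + 4·97·162·161)] = (1/2)[97 + √10129225] = 1639.8222

Kővári–Sós–Turán: let r_1, ..., r_97 be the row sums and z = Σ r_i the total number of 1s. Each pair of columns can share at most one row with both entries 1 (else a 2×2 all-ones block appears), so Σ_i C(r_i, 2) ≤ C(162, 2) = 13041. By convexity Σ_i C(r_i, 2) ≥ 97·C(z/97, 2) = z(z − 97)/(2·97), giving z² − 97z − 97·162·161 ≤ 0 and hence z ≤ (1/2)[97 + √(9409 + 4·2529954)] = (1/2)[97 + √10129225] ≈ (1/2)(97 + 3182.6443) = 1639.8222.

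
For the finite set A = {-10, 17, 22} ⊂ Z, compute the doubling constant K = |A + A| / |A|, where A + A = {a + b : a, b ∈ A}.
K = |A + A| / |A| = 6/3 = 2

Enumerate A + A = {a + b : a, b ∈ A}. With |A| = 3, there are |A|^2 = 9 ordered sum pairs; collecting distinct values, A + A = {-20, 7, 12, 34, 39, 44}, so |A + A| = 6. Thus K = 6/3 = 2. For comparison, the minimum possible |A + A| over all 3-element sets is 2·3 − 1 = 5 (so min K = 5/3), attained only by arithmetic progressions.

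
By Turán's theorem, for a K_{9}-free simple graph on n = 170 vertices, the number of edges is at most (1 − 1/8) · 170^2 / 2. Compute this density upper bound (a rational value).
Turán density bound = (7/8) · 170^2/2 = 50575/4 ≈ 12643.75

Turán's theorem: ex(n, K_{r+1}) is achieved by the complete r-partite Turán graph T(n, r) with parts as balanced as possible, and is at most (1 − 1/r) · n^2/2. For r = 8, n = 170: the density bound is (7/8) · 28900/2 = 50575/4 ≈ 12643.75. The integer-valued extremum is e(T(170, 8)) = 12643, which is strictly less than the density bound 50575/4 since 8 ∤ 170 (the parts of T(170, 8) cannot all be equal).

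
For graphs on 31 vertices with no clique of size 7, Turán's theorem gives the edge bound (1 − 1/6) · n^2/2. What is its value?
Turán density bound = (5/6) · 31^2/2 = 4805/12 ≈ 400.4167

Turán's theorem: ex(n, K_{r+1}) is achieved by the complete r-partite Turán graph T(n, r) with parts as balanced as possible, and is at most (1 − 1/r) · n^2/2. For r = 6, n = 31: the density bound is (5/6) · 961/2 = 4805/12 ≈ 400.4167. The integer-valued extremum is e(T(31, 6)) = 400, which is strictly less than the density bound 4805/12 since 6 ∤ 31 (the parts of T(31, 6) cannot all be equal).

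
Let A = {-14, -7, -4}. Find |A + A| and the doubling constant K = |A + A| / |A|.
K = |A + A| / |A| = 6/3 = 2

Enumerate A + A = {a + b : a, b ∈ A}. With |A| = 3, there are |A|^2 = 9 ordered sum pairs; collecting distinct values, A + A = {-28, -21, -18, -14, -11, -8}, so |A + A| = 6. Thus K = 6/3 = 2. For comparison, the minimum possible |A + A| over all 3-element sets is 2·3 − 1 = 5 (so min K = 5/3), attained only by arithmetic progressions.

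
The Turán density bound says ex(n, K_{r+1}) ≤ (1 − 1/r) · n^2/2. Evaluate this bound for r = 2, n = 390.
Turán density bound = (1/2) · 390^2/2 = 38025

Turán's theorem: ex(n, K_{r+1}) is achieved by the complete r-partite Turán graph T(n, r) with parts as balanced as possible, and is at most (1 − 1/r) · n^2/2. For r = 2, n = 390: the density bound is (1/2) · 152100/2 = 38025. Since 2 ∣ 390, the Turán graph T(390, 2) has parts of equal size 195, and its edge count e(T(390, 2)) = 38025 attains the density bound exactly.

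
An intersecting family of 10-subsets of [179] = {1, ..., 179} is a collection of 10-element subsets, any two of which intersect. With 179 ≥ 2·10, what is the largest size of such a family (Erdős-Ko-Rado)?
max |F| = C(178, 9) = 402485076799300

Erdős-Ko-Rado (1961): when n ≥ 2k, max |F| = C(n−1, k−1). The bound is attained by the star {A : i ∈ A} for any fixed i ∈ [n]. Here C(179−1, 10−1) = C(178, 9) = 402485076799300.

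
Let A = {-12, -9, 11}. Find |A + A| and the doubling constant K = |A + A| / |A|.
K = |A + A| / |A| = 6/3 = 2

Enumerate A + A = {a + b : a, b ∈ A}. With |A| = 3, there are |A|^2 = 9 ordered sum pairs; collecting distinct values, A + A = {-24, -21, -18, -1, 2, 22}, so |A + A| = 6. Thus K = 6/3 = 2. For comparison, the minimum possible |A + A| over all 3-element sets is 2·3 − 1 = 5 (so min K = 5/3), attained only by arithmetic progressions.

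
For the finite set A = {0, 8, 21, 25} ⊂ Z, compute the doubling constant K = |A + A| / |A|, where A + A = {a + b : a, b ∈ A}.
K = |A + A| / |A| = 10/4 = 5/2

Enumerate A + A = {a + b : a, b ∈ A}. With |A| = 4, there are |A|^2 = 16 ordered sum pairs; collecting distinct values, A + A = {0, 8, 16, 21, 25, 29, 33, 42, 46, 50}, so |A + A| = 10. Thus K = 10/4 = 5/2. For comparison, the minimum possible |A + A| over all 4-element sets is 2·4 − 1 = 7 (so min K = 7/4), attained only by arithmetic progressions.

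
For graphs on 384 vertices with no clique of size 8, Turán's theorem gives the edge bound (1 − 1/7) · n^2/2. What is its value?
Turán density bound = (6/7) · 384^2/2 = 442368/7 ≈ 63195.4286

Turán's theorem: ex(n, K_{r+1}) is achieved by the complete r-partite Turán graph T(n, r) with parts as balanced as possible, and is at most (1 − 1/r) · n^2/2. For r = 7, n = 384: the density bound is (6/7) · 147456/2 = 442368/7 ≈ 63195.4286. The integer-valued extremum is e(T(384, 7)) = 63195, which is strictly less than the density bound 442368/7 since 7 ∤ 384 (the parts of T(384, 7) cannot all be equal).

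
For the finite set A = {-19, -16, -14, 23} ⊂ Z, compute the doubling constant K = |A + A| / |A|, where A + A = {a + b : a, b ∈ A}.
K = |A + A| / |A| = 10/4 = 5/2

Enumerate A + A = {a + b : a, b ∈ A}. With |A| = 4, there are |A|^2 = 16 ordered sum pairs; collecting distinct values, A + A = {-38, -35, -33, -32, -30, -28, 4, 7, 9, 46}, so |A + A| = 10. Thus K = 10/4 = 5/2. For comparison, the minimum possible |A + A| over all 4-element sets is 2·4 − 1 = 7 (so min K = 7/4), attained only by arithmetic progressions.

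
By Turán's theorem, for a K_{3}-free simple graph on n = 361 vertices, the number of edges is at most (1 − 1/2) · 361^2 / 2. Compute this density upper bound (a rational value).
Turán density bound = (1/2) · 361^2/2 = 130321/4 ≈ 32580.25

Turán's theorem: ex(n, K_{r+1}) is achieved by the complete r-partite Turán graph T(n, r) with parts as balanced as possible, and is at most (1 − 1/r) · n^2/2. For r = 2, n = 361: the density bound is (1/2) · 130321/2 = 130321/4 ≈ 32580.25. The integer-valued extremum is e(T(361, 2)) = 32580, which is strictly less than the density bound 130321/4 since 2 ∤ 361 (the parts of T(361, 2) cannot all be equal).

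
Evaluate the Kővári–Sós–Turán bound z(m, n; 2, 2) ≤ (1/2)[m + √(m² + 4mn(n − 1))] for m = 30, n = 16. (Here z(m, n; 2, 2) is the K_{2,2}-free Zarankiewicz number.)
z(30, 16; 2, 2) ≤ (1/2)[30 + √(30² + 4·30·16·15)] = (1/2)[30 + √29700] = 101.1684

Kővári–Sós–Turán: let r_1, ..., r_30 be the row sums and z = Σ r_i the total number of 1s. Each pair of columns can share at most one row with both entries 1 (else a 2×2 all-ones block appears), so Σ_i C(r_i, 2) ≤ C(16, 2) = 120. By convexity Σ_i C(r_i, 2) ≥ 30·C(z/30, 2) = z(z − 30)/(2·30), giving z² − 30z − 30·16·15 ≤ 0 and hence z ≤ (1/2)[30 + √(900 + 4·7200)] = (1/2)[30 + √29700] ≈ (1/2)(30 + 172.3369) = 101.1684.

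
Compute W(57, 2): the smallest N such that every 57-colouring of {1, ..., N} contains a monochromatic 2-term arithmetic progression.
W(57, 2) = 57 + 1 = 58

A 2-term AP is any pair of integers, so a monochromatic 2-AP exists iff some colour is used at least twice. With 57 colours, the colouring i ↦ i on {1, ..., 57} uses each colour once, avoiding any monochromatic pair, so W(57, 2) > 57. For {1, ..., 58}, pigeonhole forces two integers of the same colour, which form a monochromatic 2-AP. Hence W(57, 2) = 58.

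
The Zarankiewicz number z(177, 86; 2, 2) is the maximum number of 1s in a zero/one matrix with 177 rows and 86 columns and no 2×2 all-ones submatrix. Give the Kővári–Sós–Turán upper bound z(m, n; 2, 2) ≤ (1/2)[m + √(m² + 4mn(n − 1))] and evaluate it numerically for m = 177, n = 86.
z(177, 86; 2, 2) ≤ (1/2)[177 + √(177² + 4·177·86·85)] = (1/2)[177 + √5206809] = 1229.4217

Kővári–Sós–Turán: let r_1, ..., r_177 be the row sums and z = Σ r_i the total number of 1s. Each pair of columns can share at most one row with both entries 1 (else a 2×2 all-ones block appears), so Σ_i C(r_i, 2) ≤ C(86, 2) = 3655. By convexity Σ_i C(r_i, 2) ≥ 177·C(z/177, 2) = z(z − 177)/(2·177), giving z² − 177z − 177·86·85 ≤ 0 and hence z ≤ (1/2)[177 + √(31329 + 4·1293870)] = (1/2)[177 + √5206809] ≈ (1/2)(177 + 2281.8433) = 1229.4217.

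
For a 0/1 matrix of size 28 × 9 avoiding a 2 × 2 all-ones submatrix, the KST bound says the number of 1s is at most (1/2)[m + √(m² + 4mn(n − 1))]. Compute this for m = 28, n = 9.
z(28, 9; 2, 2) ≤ (1/2)[28 + √(28² + 4·28·9·8)] = (1/2)[28 + √8848] = 61.0319

Kővári–Sós–Turán: let r_1, ..., r_28 be the row sums and z = Σ r_i the total number of 1s. Each pair of columns can share at most one row with both entries 1 (else a 2×2 all-ones block appears), so Σ_i C(r_i, 2) ≤ C(9, 2) = 36. By convexity Σ_i C(r_i, 2) ≥ 28·C(z/28, 2) = z(z − 28)/(2·28), giving z² − 28z − 28·9·8 ≤ 0 and hence z ≤ (1/2)[28 + √(784 + 4·2016)] = (1/2)[28 + √8848] ≈ (1/2)(28 + 94.0638) = 61.0319.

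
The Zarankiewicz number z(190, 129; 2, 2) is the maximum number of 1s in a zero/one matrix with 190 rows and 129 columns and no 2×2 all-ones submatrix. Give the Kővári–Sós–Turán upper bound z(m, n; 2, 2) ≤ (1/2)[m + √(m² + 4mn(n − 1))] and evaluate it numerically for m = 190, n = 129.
z(190, 129; 2, 2) ≤ (1/2)[190 + √(190² + 4·190·129·128)] = (1/2)[190 + √12585220] = 1868.7827

Kővári–Sós–Turán: let r_1, ..., r_190 be the row sums and z = Σ r_i the total number of 1s. Each pair of columns can share at most one row with both entries 1 (else a 2×2 all-ones block appears), so Σ_i C(r_i, 2) ≤ C(129, 2) = 8256. By convexity Σ_i C(r_i, 2) ≥ 190·C(z/190, 2) = z(z − 190)/(2·190), giving z² − 190z − 190·129·128 ≤ 0 and hence z ≤ (1/2)[190 + √(36100 + 4·3137280)] = (1/2)[190 + √12585220] ≈ (1/2)(190 + 3547.5654) = 1868.7827.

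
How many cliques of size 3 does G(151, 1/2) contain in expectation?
E[# K_3] = C(151, 3) · (1/2)^C(3, 2) = 562475 / 2^3 = 70309.375

For each 3-subset S of vertices (there are C(151, 3) = 562475 such S), let X_S = 1 if S induces a K_3 (all C(3, 2) = 3 edges present). Then P(X_S = 1) = (1/2)^3 = 1/8. By linearity of expectation, E[# K_3] = C(151, 3) · (1/2)^3 = 562475 / 8 = 70309.375.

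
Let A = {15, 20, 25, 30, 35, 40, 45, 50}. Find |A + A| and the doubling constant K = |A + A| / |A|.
K = |A + A| / |A| = 15/8

Enumerate A + A = {a + b : a, b ∈ A}. With |A| = 8, there are |A|^2 = 64 ordered sum pairs; collecting distinct values, A + A = {30, 35, 40, 45, 50, 55, 60, 65, 70, 75, 80, 85, 90, 95, 100}, so |A + A| = 15. Thus K = 15/8. Here |A + A| = 2|A| − 1 = 15, the minimum possible — so K = 15/8 is minimal, which holds iff A is an arithmetic progression.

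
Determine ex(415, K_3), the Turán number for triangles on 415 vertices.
ex(415, K_3) = ⌊415^2/4⌋ = 43056

Mantel (1907): a triangle-free graph on n vertices has at most ⌊n^2/4⌋ edges, with equality for the complete bipartite graph K_{⌊n/2⌋, ⌈n/2⌉}. For n = 415: ⌊415^2/4⌋ = ⌊172225/4⌋ = 43056. The extremal graph is K_{207, 208}, which has 207·208 = 43056 edges.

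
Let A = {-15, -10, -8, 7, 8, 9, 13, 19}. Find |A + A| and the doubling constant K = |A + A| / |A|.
K = |A + A| / |A| = 32/8 = 4

Enumerate A + A = {a + b : a, b ∈ A}. With |A| = 8, there are |A|^2 = 64 ordered sum pairs; collecting distinct values, A + A = {-30, -25, -23, -20, -18, -16, -8, -7, -6, -3, -2, -1, 0, 1, 3, 4, 5, 9, 11, 14, 15, 16, 17, 18, 20, 21, 22, 26, 27, 28, 32, 38}, so |A + A| = 32. Thus K = 32/8 = 4. For comparison, the minimum possible |A + A| over all 8-element sets is 2·8 − 1 = 15 (so min K = 15/8), attained only by arithmetic progressions.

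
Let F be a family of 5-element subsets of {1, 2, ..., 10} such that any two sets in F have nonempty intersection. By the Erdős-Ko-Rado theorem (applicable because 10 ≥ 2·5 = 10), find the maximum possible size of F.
max |F| = C(9, 4) = 126

Erdős-Ko-Rado (1961): when n ≥ 2k, max |F| = C(n−1, k−1). The bound is attained by the star {A : i ∈ A} for any fixed i ∈ [n]. Here C(10−1, 5−1) = C(9, 4) = 126.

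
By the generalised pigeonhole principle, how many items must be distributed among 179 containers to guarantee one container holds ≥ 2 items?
n = (2 − 1)·179 + 1 = 180

By the generalised pigeonhole principle, to guarantee some box contains ≥ r objects we need more than (r − 1) · k objects total. Threshold: n = (r − 1) · k + 1. With r = 2 and k = 179: n = 1 · 179 + 1 = 179 + 1 = 180. For n = 179 = 1 · 179, we can put exactly 1 objects in every box, avoiding 2 in any single one — so 180 is tight.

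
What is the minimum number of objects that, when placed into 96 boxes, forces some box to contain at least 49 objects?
n = (49 − 1)·96 + 1 = 4609

By the generalised pigeonhole principle, to guarantee some box contains ≥ r objects we need more than (r − 1) · k objects total. Threshold: n = (r − 1) · k + 1. With r = 49 and k = 96: n = 48 · 96 + 1 = 4608 + 1 = 4609. For n = 4608 = 48 · 96, we can put exactly 48 objects in every box, avoiding 49 in any single one — so 4609 is tight.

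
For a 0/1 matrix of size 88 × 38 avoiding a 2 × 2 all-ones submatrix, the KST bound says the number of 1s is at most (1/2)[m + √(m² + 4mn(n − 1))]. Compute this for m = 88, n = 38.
z(88, 38; 2, 2) ≤ (1/2)[88 + √(88² + 4·88·38·37)] = (1/2)[88 + √502656] = 398.4912

Kővári–Sós–Turán: let r_1, ..., r_88 be the row sums and z = Σ r_i the total number of 1s. Each pair of columns can share at most one row with both entries 1 (else a 2×2 all-ones block appears), so Σ_i C(r_i, 2) ≤ C(38, 2) = 703. By convexity Σ_i C(r_i, 2) ≥ 88·C(z/88, 2) = z(z − 88)/(2·88), giving z² − 88z − 88·38·37 ≤ 0 and hence z ≤ (1/2)[88 + √(7744 + 4·123728)] = (1/2)[88 + √502656] ≈ (1/2)(88 + 708.9824) = 398.4912.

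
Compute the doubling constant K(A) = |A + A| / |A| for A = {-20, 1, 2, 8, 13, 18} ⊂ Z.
K = |A + A| / |A| = 20/6 = 10/3

Enumerate A + A = {a + b : a, b ∈ A}. With |A| = 6, there are |A|^2 = 36 ordered sum pairs; collecting distinct values, A + A = {-40, -19, -18, -12, -7, -2, 2, 3, 4, 9, 10, 14, 15, 16, 19, 20, 21, 26, 31, 36}, so |A + A| = 20. Thus K = 20/6 = 10/3. For comparison, the minimum possible |A + A| over all 6-element sets is 2·6 − 1 = 11 (so min K = 11/6), attained only by arithmetic progressions.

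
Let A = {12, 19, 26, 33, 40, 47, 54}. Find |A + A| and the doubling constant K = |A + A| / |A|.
K = |A + A| / |A| = 13/7

Enumerate A + A = {a + b : a, b ∈ A}. With |A| = 7, there are |A|^2 = 49 ordered sum pairs; collecting distinct values, A + A = {24, 31, 38, 45, 52, 59, 66, 73, 80, 87, 94, 101, 108}, so |A + A| = 13. Thus K = 13/7. Here |A + A| = 2|A| − 1 = 13, the minimum possible — so K = 13/7 is minimal, which holds iff A is an arithmetic progression.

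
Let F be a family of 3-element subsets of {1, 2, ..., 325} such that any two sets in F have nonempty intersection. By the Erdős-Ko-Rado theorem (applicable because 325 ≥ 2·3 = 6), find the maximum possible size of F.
max |F| = C(324, 2) = 52326

The Erdős-Ko-Rado theorem states: for n ≥ 2k, an intersecting family of k-subsets of an n-element set has size at most C(n − 1, k − 1), with equality for 'star' families {A ⊆ [n] : |A| = k, i ∈ A} (fix an element i). For n = 325, k = 3: C(324, 2) = 52326.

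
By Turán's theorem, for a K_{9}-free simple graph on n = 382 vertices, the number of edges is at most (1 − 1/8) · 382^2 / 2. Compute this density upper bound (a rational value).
Turán density bound = (7/8) · 382^2/2 = 255367/4 ≈ 63841.75

Turán's theorem: ex(n, K_{r+1}) is achieved by the complete r-partite Turán graph T(n, r) with parts as balanced as possible, and is at most (1 − 1/r) · n^2/2. For r = 8, n = 382: the density bound is (7/8) · 145924/2 = 255367/4 ≈ 63841.75. The integer-valued extremum is e(T(382, 8)) = 63841, which is strictly less than the density bound 255367/4 since 8 ∤ 382 (the parts of T(382, 8) cannot all be equal).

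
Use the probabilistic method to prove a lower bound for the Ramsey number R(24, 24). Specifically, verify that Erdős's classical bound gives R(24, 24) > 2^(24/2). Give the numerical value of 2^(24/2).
2^(24/2) = 4096; so R(24, 24) > 4096

Colour each edge of K_n uniformly at random with red/blue. The expected number of monochromatic K_24 is C(n, 24) · 2 · 2^(−C(24,2)). If C(n, 24) · 2^(1 − C(24,2)) < 1, then with positive probability no monochromatic K_24 exists, so R(24, 24) > n. The standard estimate C(n, 24) ≤ n^24/24! shows this inequality holds whenever n ≤ 2^(24/2) (since 24! · 2^(C(24,2) − 1) > 2^(24^2/2) ≥ n^24). Hence R(24, 24) > 2^(24/2) = 4096.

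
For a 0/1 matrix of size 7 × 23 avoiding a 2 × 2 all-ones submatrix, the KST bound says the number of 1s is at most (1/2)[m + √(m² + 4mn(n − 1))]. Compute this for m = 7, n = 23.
z(7, 23; 2, 2) ≤ (1/2)[7 + √(7² + 4·7·23·22)] = (1/2)[7 + √14217] = 63.1175

Kővári–Sós–Turán: let r_1, ..., r_7 be the row sums and z = Σ r_i the total number of 1s. Each pair of columns can share at most one row with both entries 1 (else a 2×2 all-ones block appears), so Σ_i C(r_i, 2) ≤ C(23, 2) = 253. By convexity Σ_i C(r_i, 2) ≥ 7·C(z/7, 2) = z(z − 7)/(2·7), giving z² − 7z − 7·23·22 ≤ 0 and hence z ≤ (1/2)[7 + √(49 + 4·3542)] = (1/2)[7 + √14217] ≈ (1/2)(7 + 119.2351) = 63.1175.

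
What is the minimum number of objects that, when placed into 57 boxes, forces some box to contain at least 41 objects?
n = (41 − 1)·57 + 1 = 2281

By the generalised pigeonhole principle, to guarantee some box contains ≥ r objects we need more than (r − 1) · k objects total. Threshold: n = (r − 1) · k + 1. With r = 41 and k = 57: n = 40 · 57 + 1 = 2280 + 1 = 2281. For n = 2280 = 40 · 57, we can put exactly 40 objects in every box, avoiding 41 in any single one — so 2281 is tight.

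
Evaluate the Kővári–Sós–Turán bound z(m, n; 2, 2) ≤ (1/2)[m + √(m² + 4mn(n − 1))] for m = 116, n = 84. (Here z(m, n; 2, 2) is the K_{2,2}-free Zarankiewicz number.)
z(116, 84; 2, 2) ≤ (1/2)[116 + √(116² + 4·116·84·83)] = (1/2)[116 + √3248464] = 959.1748

Kővári–Sós–Turán: let r_1, ..., r_116 be the row sums and z = Σ r_i the total number of 1s. Each pair of columns can share at most one row with both entries 1 (else a 2×2 all-ones block appears), so Σ_i C(r_i, 2) ≤ C(84, 2) = 3486. By convexity Σ_i C(r_i, 2) ≥ 116·C(z/116, 2) = z(z − 116)/(2·116), giving z² − 116z − 116·84·83 ≤ 0 and hence z ≤ (1/2)[116 + √(13456 + 4·808752)] = (1/2)[116 + √3248464] ≈ (1/2)(116 + 1802.3496) = 959.1748.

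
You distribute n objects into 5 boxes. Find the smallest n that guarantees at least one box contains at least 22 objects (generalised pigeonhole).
n = (22 − 1)·5 + 1 = 106

By the generalised pigeonhole principle, to guarantee some box contains ≥ r objects we need more than (r − 1) · k objects total. Threshold: n = (r − 1) · k + 1. With r = 22 and k = 5: n = 21 · 5 + 1 = 105 + 1 = 106. For n = 105 = 21 · 5, we can put exactly 21 objects in every box, avoiding 22 in any single one — so 106 is tight.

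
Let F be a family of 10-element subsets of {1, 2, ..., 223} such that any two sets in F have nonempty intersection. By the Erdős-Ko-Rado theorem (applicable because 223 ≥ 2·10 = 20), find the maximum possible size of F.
max |F| = C(222, 9) = 3062465626261470

Erdős-Ko-Rado (1961): when n ≥ 2k, max |F| = C(n−1, k−1). The bound is attained by the star {A : i ∈ A} for any fixed i ∈ [n]. Here C(223−1, 10−1) = C(222, 9) = 3062465626261470.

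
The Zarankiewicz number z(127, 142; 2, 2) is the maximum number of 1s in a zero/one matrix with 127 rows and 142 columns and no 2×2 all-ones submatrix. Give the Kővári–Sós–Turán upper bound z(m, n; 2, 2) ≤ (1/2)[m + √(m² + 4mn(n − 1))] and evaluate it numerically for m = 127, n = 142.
z(127, 142; 2, 2) ≤ (1/2)[127 + √(127² + 4·127·142·141)] = (1/2)[127 + √10187305] = 1659.3779

Kővári–Sós–Turán: let r_1, ..., r_127 be the row sums and z = Σ r_i the total number of 1s. Each pair of columns can share at most one row with both entries 1 (else a 2×2 all-ones block appears), so Σ_i C(r_i, 2) ≤ C(142, 2) = 10011. By convexity Σ_i C(r_i, 2) ≥ 127·C(z/127, 2) = z(z − 127)/(2·127), giving z² − 127z − 127·142·141 ≤ 0 and hence z ≤ (1/2)[127 + √(16129 + 4·2542794)] = (1/2)[127 + √10187305] ≈ (1/2)(127 + 3191.7558) = 1659.3779.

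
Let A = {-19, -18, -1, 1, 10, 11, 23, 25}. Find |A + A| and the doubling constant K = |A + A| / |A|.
K = |A + A| / |A| = 33/8

Enumerate A + A = {a + b : a, b ∈ A}. With |A| = 8, there are |A|^2 = 64 ordered sum pairs; collecting distinct values, A + A = {-38, -37, -36, -20, -19, -18, -17, -9, -8, -7, -2, 0, 2, 4, 5, 6, 7, 9, 10, 11, 12, 20, 21, 22, 24, 26, 33, 34, 35, 36, 46, 48, 50}, so |A + A| = 33. Thus K = 33/8. For comparison, the minimum possible |A + A| over all 8-element sets is 2·8 − 1 = 15 (so min K = 15/8), attained only by arithmetic progressions.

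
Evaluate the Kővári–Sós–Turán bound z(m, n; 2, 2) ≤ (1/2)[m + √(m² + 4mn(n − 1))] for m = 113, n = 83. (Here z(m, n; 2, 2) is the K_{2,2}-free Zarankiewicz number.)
z(113, 83; 2, 2) ≤ (1/2)[113 + √(113² + 4·113·83·82)] = (1/2)[113 + √3089081] = 935.2891

Kővári–Sós–Turán: let r_1, ..., r_113 be the row sums and z = Σ r_i the total number of 1s. Each pair of columns can share at most one row with both entries 1 (else a 2×2 all-ones block appears), so Σ_i C(r_i, 2) ≤ C(83, 2) = 3403. By convexity Σ_i C(r_i, 2) ≥ 113·C(z/113, 2) = z(z − 113)/(2·113), giving z² − 113z − 113·83·82 ≤ 0 and hence z ≤ (1/2)[113 + √(12769 + 4·769078)] = (1/2)[113 + √3089081] ≈ (1/2)(113 + 1757.5782) = 935.2891.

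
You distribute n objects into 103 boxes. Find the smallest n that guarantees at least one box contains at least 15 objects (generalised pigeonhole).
n = (15 − 1)·103 + 1 = 1443

By the generalised pigeonhole principle, to guarantee some box contains ≥ r objects we need more than (r − 1) · k objects total. Threshold: n = (r − 1) · k + 1. With r = 15 and k = 103: n = 14 · 103 + 1 = 1442 + 1 = 1443. For n = 1442 = 14 · 103, we can put exactly 14 objects in every box, avoiding 15 in any single one — so 1443 is tight.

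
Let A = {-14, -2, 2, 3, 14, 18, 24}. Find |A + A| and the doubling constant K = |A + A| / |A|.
K = |A + A| / |A| = 25/7

Enumerate A + A = {a + b : a, b ∈ A}. With |A| = 7, there are |A|^2 = 49 ordered sum pairs; collecting distinct values, A + A = {-28, -16, -12, -11, -4, 0, 1, 4, 5, 6, 10, 12, 16, 17, 20, 21, 22, 26, 27, 28, 32, 36, 38, 42, 48}, so |A + A| = 25. Thus K = 25/7. For comparison, the minimum possible |A + A| over all 7-element sets is 2·7 − 1 = 13 (so min K = 13/7), attained only by arithmetic progressions.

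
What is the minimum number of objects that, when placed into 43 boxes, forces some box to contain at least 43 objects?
n = (43 − 1)·43 + 1 = 1807

By the generalised pigeonhole principle, to guarantee some box contains ≥ r objects we need more than (r − 1) · k objects total. Threshold: n = (r − 1) · k + 1. With r = 43 and k = 43: n = 42 · 43 + 1 = 1806 + 1 = 1807. For n = 1806 = 42 · 43, we can put exactly 42 objects in every box, avoiding 43 in any single one — so 1807 is tight.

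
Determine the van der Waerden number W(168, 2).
W(168, 2) = 168 + 1 = 169

A 2-term AP is any pair of integers, so a monochromatic 2-AP exists iff some colour is used at least twice. With 168 colours, the colouring i ↦ i on {1, ..., 168} uses each colour once, avoiding any monochromatic pair, so W(168, 2) > 168. For {1, ..., 169}, pigeonhole forces two integers of the same colour, which form a monochromatic 2-AP. Hence W(168, 2) = 169.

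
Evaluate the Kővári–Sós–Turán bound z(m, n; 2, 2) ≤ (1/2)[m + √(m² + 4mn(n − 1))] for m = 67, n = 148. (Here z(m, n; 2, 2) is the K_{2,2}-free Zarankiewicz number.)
z(67, 148; 2, 2) ≤ (1/2)[67 + √(67² + 4·67·148·147)] = (1/2)[67 + √5835097] = 1241.2973

Kővári–Sós–Turán: let r_1, ..., r_67 be the row sums and z = Σ r_i the total number of 1s. Each pair of columns can share at most one row with both entries 1 (else a 2×2 all-ones block appears), so Σ_i C(r_i, 2) ≤ C(148, 2) = 10878. By convexity Σ_i C(r_i, 2) ≥ 67·C(z/67, 2) = z(z − 67)/(2·67), giving z² − 67z − 67·148·147 ≤ 0 and hence z ≤ (1/2)[67 + √(4489 + 4·1457652)] = (1/2)[67 + √5835097] ≈ (1/2)(67 + 2415.5945) = 1241.2973.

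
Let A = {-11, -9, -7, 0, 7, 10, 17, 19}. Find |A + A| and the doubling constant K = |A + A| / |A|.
K = |A + A| / |A| = 30/8 = 15/4

Enumerate A + A = {a + b : a, b ∈ A}. With |A| = 8, there are |A|^2 = 64 ordered sum pairs; collecting distinct values, A + A = {-22, -20, -18, -16, -14, -11, -9, -7, -4, -2, -1, 0, 1, 3, 6, 7, 8, 10, 12, 14, 17, 19, 20, 24, 26, 27, 29, 34, 36, 38}, so |A + A| = 30. Thus K = 30/8 = 15/4. For comparison, the minimum possible |A + A| over all 8-element sets is 2·8 − 1 = 15 (so min K = 15/8), attained only by arithmetic progressions.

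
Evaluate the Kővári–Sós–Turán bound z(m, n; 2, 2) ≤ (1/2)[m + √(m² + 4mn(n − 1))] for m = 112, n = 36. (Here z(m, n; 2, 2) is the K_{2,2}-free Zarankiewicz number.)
z(112, 36; 2, 2) ≤ (1/2)[112 + √(112² + 4·112·36·35)] = (1/2)[112 + √577024] = 435.8105

Kővári–Sós–Turán: let r_1, ..., r_112 be the row sums and z = Σ r_i the total number of 1s. Each pair of columns can share at most one row with both entries 1 (else a 2×2 all-ones block appears), so Σ_i C(r_i, 2) ≤ C(36, 2) = 630. By convexity Σ_i C(r_i, 2) ≥ 112·C(z/112, 2) = z(z − 112)/(2·112), giving z² − 112z − 112·36·35 ≤ 0 and hence z ≤ (1/2)[112 + √(12544 + 4·141120)] = (1/2)[112 + √577024] ≈ (1/2)(112 + 759.621) = 435.8105.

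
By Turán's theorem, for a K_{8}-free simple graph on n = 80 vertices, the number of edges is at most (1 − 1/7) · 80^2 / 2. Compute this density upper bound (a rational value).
Turán density bound = (6/7) · 80^2/2 = 19200/7 ≈ 2742.8571

Turán's theorem: ex(n, K_{r+1}) is achieved by the complete r-partite Turán graph T(n, r) with parts as balanced as possible, and is at most (1 − 1/r) · n^2/2. For r = 7, n = 80: the density bound is (6/7) · 6400/2 = 19200/7 ≈ 2742.8571. The integer-valued extremum is e(T(80, 7)) = 2742, which is strictly less than the density bound 19200/7 since 7 ∤ 80 (the parts of T(80, 7) cannot all be equal).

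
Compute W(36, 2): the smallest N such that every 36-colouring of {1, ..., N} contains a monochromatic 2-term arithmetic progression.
W(36, 2) = 36 + 1 = 37

A 2-term AP is any pair of integers, so a monochromatic 2-AP exists iff some colour is used at least twice. With 36 colours, the colouring i ↦ i on {1, ..., 36} uses each colour once, avoiding any monochromatic pair, so W(36, 2) > 36. For {1, ..., 37}, pigeonhole forces two integers of the same colour, which form a monochromatic 2-AP. Hence W(36, 2) = 37.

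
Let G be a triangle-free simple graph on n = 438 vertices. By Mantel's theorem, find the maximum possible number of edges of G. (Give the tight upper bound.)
ex(438, K_3) = ⌊438^2/4⌋ = 47961

Mantel (1907): a triangle-free graph on n vertices has at most ⌊n^2/4⌋ edges, with equality for the complete bipartite graph K_{⌊n/2⌋, ⌈n/2⌉}. For n = 438: ⌊438^2/4⌋ = ⌊191844/4⌋ = 47961. The extremal graph is K_{219, 219}, which has 219·219 = 47961 edges.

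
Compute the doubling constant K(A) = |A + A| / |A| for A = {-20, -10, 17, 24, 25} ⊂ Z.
K = |A + A| / |A| = 15/5 = 3

Enumerate A + A = {a + b : a, b ∈ A}. With |A| = 5, there are |A|^2 = 25 ordered sum pairs; collecting distinct values, A + A = {-40, -30, -20, -3, 4, 5, 7, 14, 15, 34, 41, 42, 48, 49, 50}, so |A + A| = 15. Thus K = 15/5 = 3. For comparison, the minimum possible |A + A| over all 5-element sets is 2·5 − 1 = 9 (so min K = 9/5), attained only by arithmetic progressions.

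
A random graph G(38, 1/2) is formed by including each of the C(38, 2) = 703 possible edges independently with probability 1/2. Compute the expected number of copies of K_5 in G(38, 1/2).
E[# K_5] = C(38, 5) · (1/2)^C(5, 2) = 501942 / 2^10 = 250971/512 ≈ 490.177734

For each 5-subset S of vertices (there are C(38, 5) = 501942 such S), let X_S = 1 if S induces a K_5 (all C(5, 2) = 10 edges present). Then P(X_S = 1) = (1/2)^10 = 1/1024. By linearity of expectation, E[# K_5] = C(38, 5) · (1/2)^10 = 501942 / 1024 = 250971/512 ≈ 490.177734.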